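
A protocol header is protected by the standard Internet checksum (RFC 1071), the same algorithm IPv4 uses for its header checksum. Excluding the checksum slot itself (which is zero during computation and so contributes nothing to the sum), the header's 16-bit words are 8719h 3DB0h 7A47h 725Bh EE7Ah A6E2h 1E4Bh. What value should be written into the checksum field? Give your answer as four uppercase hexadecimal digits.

9AEA

One's-complement addition (fold any carry out of bit 15 back into bit 0):
  0x8719 + 0x3DB0 = 0x0C4C9
  0xC4C9 + 0x7A47 = 0x13F10 → wrap carry → 0x3F11
  0x3F11 + 0x725B = 0x0B16C
  0xB16C + 0xEE7A = 0x19FE6 → wrap carry → 0x9FE7
  0x9FE7 + 0xA6E2 = 0x146C9 → wrap carry → 0x46CA
  0x46CA + 0x1E4B = 0x06515
One's-complement sum = 0x6515.
Checksum = ~0x6515 & 0xFFFF = 0x9AEA.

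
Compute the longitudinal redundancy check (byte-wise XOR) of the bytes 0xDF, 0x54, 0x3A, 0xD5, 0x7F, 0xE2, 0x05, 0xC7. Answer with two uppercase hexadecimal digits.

3B

XOR the bytes together:
  start with 0xDF
  0xDF ⊕ 0x54 = 0x8B
  0x8B ⊕ 0x3A = 0xB1
  0xB1 ⊕ 0xD5 = 0x64
  0x64 ⊕ 0x7F = 0x1B
  0x1B ⊕ 0xE2 = 0xF9
  0xF9 ⊕ 0x05 = 0xFC
  0xFC ⊕ 0xC7 = 0x3B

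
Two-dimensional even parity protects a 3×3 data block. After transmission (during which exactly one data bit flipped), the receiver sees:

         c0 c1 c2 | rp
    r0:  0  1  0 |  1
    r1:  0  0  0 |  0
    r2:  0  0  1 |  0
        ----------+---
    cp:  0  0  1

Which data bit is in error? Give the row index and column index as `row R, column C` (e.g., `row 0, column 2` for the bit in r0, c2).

Recompute each row's even parity and compare to rp:
  r0: data parity 1, sent rp 1 → ok
  r1: data parity 0, sent rp 0 → ok
  r2: data parity 1, sent rp 0 → mismatch
Recompute each column's even parity and compare to cp:
  c0: data parity 0, sent cp 0 → ok
  c1: data parity 1, sent cp 0 → mismatch
  c2: data parity 1, sent cp 1 → ok
Exactly one row (r2) and one column (c1) fail → the flipped bit is at their intersection.

row 2, column 1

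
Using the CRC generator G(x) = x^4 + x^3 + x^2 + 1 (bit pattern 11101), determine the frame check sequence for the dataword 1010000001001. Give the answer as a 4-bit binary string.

1001

Append 4 zeros: 10100000010010000. Divide by 11101 (XOR where the leading bit is 1):
  pos 0: 10100 XOR 11101 = 01001
  pos 1: 10010 XOR 11101 = 01111
  pos 2: 11110 XOR 11101 = 00011
  pos 5: 11001 XOR 11101 = 00100
  pos 7: 10000 XOR 11101 = 01101
  pos 8: 11011 XOR 11101 = 00110
  pos 10: 11000 XOR 11101 = 00101
  pos 12: 10100 XOR 11101 = 01001
Remainder (last 4 bits) = 1001. This is the CRC / FCS.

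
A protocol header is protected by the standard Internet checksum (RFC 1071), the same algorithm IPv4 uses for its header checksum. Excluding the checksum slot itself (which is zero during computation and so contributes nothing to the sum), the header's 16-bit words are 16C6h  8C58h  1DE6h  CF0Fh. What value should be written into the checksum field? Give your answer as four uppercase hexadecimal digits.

One's-complement addition (fold any carry out of bit 15 back into bit 0):
  0x16C6 + 0x8C58 = 0x0A31E
  0xA31E + 0x1DE6 = 0x0C104
  0xC104 + 0xCF0F = 0x19013 → wrap carry → 0x9014
One's-complement sum = 0x9014.
Checksum = ~0x9014 & 0xFFFF = 0x6FEB.

6FEB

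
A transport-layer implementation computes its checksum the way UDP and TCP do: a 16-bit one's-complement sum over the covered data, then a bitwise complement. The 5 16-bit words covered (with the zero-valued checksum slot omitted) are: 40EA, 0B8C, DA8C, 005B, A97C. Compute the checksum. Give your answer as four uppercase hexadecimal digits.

One's-complement addition (fold any carry out of bit 15 back into bit 0):
  0x40EA + 0x0B8C = 0x04C76
  0x4C76 + 0xDA8C = 0x12702 → wrap carry → 0x2703
  0x2703 + 0x005B = 0x0275E
  0x275E + 0xA97C = 0x0D0DA
One's-complement sum = 0xD0DA.
Checksum = ~0xD0DA & 0xFFFF = 0x2F25.

2F25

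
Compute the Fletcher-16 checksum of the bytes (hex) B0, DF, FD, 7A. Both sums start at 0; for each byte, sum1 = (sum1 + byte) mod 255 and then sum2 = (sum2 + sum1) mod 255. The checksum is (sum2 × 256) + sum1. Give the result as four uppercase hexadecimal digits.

D809

Running sums (mod 255):
  after byte 0 (B0): sum1=176, sum2=176
  after byte 1 (DF): sum1=144, sum2=65
  after byte 2 (FD): sum1=142, sum2=207
  after byte 3 (7A): sum1=9, sum2=216
Checksum = sum2·256 + sum1 = 216·256 + 9 = 55305 = 0xD809.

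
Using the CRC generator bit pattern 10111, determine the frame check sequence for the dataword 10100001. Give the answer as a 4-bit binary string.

0100

Append 4 zeros: 101000010000. Divide by 10111 (XOR where the leading bit is 1):
  pos 0: 10100 XOR 10111 = 00011
  pos 3: 11001 XOR 10111 = 01110
  pos 4: 11100 XOR 10111 = 01011
  pos 5: 10110 XOR 10111 = 00001
Remainder (last 4 bits) = 0100. This is the CRC / FCS.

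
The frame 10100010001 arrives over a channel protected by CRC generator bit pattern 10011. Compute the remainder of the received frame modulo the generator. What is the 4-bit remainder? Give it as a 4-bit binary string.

Modulo-2 division of 10100010001 by 10011:
  pos 0: 10100 XOR 10011 = 00111
  pos 2: 11101 XOR 10011 = 01110
  pos 3: 11100 XOR 10011 = 01111
  pos 4: 11110 XOR 10011 = 01101
  pos 5: 11010 XOR 10011 = 01001
  pos 6: 10011 XOR 10011 = 00000
Remainder = 0000 (zero — the frame passes the CRC check).

0000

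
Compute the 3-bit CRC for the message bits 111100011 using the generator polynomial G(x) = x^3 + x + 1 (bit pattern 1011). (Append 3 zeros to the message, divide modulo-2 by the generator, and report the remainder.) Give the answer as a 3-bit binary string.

110

Append 3 zeros: 111100011000. Divide by 1011 (XOR where the leading bit is 1):
  pos 0: 1111 XOR 1011 = 0100
  pos 1: 1000 XOR 1011 = 0011
  pos 3: 1100 XOR 1011 = 0111
  pos 4: 1111 XOR 1011 = 0100
  pos 5: 1001 XOR 1011 = 0010
  pos 7: 1000 XOR 1011 = 0011
Remainder (last 3 bits) = 110. This is the CRC / FCS.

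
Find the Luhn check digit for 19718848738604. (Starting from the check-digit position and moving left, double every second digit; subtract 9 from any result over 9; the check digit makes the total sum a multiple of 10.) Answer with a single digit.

Partial digits right→left: 4 0 6 8 3 7 8 4 8 8 1 7 9 1
Double every second digit counting from the check-digit position (so the 1st, 3rd, 5th, ... of the partial from the right).
  doubled (with −9 where >9): 8 3 6 7 7 2 9 → sum 42
  kept as-is: 0 8 7 4 8 7 1 → sum 35
Total = 42 + 35 = 77.
Check digit = (10 − (77 mod 10)) mod 10 = 3.

3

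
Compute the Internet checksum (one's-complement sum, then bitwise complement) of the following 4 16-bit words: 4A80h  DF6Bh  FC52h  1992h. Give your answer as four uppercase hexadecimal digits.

One's-complement addition (fold any carry out of bit 15 back into bit 0):
  0x4A80 + 0xDF6B = 0x129EB → wrap carry → 0x29EC
  0x29EC + 0xFC52 = 0x1263E → wrap carry → 0x263F
  0x263F + 0x1992 = 0x03FD1
One's-complement sum = 0x3FD1.
Checksum = ~0x3FD1 & 0xFFFF = 0xC02E.

C02E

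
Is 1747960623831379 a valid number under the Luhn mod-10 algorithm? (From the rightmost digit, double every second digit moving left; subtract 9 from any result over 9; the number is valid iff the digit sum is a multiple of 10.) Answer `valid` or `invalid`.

From the right, keep odd positions and double even positions (subtract 9 from any doubled value over 9):
  doubled (positions 2,4,...): 5 2 7 4 0 9 8 2 → sum 37
  kept (positions 1,3,...): 9 3 3 3 6 6 7 7 → sum 44
Total = 81.
81 mod 10 = 1, so the number is invalid.

invalid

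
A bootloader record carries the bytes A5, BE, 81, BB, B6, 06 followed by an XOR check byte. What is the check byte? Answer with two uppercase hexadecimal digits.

91

XOR the bytes together:
  start with 0xA5
  0xA5 ⊕ 0xBE = 0x1B
  0x1B ⊕ 0x81 = 0x9A
  0x9A ⊕ 0xBB = 0x21
  0x21 ⊕ 0xB6 = 0x97
  0x97 ⊕ 0x06 = 0x91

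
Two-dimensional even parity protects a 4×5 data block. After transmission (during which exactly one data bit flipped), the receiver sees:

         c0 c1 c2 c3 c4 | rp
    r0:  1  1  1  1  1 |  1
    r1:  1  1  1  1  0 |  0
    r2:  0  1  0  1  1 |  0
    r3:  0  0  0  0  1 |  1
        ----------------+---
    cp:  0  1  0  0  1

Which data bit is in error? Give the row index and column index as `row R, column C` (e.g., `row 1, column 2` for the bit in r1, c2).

row 2, column 3

Recompute each row's even parity and compare to rp:
  r0: data parity 1, sent rp 1 → ok
  r1: data parity 0, sent rp 0 → ok
  r2: data parity 1, sent rp 0 → mismatch
  r3: data parity 1, sent rp 1 → ok
Recompute each column's even parity and compare to cp:
  c0: data parity 0, sent cp 0 → ok
  c1: data parity 1, sent cp 1 → ok
  c2: data parity 0, sent cp 0 → ok
  c3: data parity 1, sent cp 0 → mismatch
  c4: data parity 1, sent cp 1 → ok
Exactly one row (r2) and one column (c3) fail → the flipped bit is at their intersection.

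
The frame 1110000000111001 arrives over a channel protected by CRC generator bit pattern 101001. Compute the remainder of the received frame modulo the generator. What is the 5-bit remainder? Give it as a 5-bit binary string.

Modulo-2 division of 1110000000111001 by 101001:
  pos 0: 111000 XOR 101001 = 010001
  pos 1: 100010 XOR 101001 = 001011
  pos 3: 101100 XOR 101001 = 000101
  pos 6: 101011 XOR 101001 = 000010
  pos 10: 101001 XOR 101001 = 000000
Remainder = 00000 (zero — the frame passes the CRC check).

00000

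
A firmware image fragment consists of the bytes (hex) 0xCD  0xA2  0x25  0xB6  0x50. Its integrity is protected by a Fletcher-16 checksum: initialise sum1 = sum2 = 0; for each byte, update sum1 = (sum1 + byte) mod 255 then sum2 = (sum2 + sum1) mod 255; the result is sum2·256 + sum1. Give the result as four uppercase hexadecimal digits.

BC9C

Running sums (mod 255):
  after byte 0 (0xCD): sum1=205, sum2=205
  after byte 1 (0xA2): sum1=112, sum2=62
  after byte 2 (0x25): sum1=149, sum2=211
  after byte 3 (0xB6): sum1=76, sum2=32
  after byte 4 (0x50): sum1=156, sum2=188
Checksum = sum2·256 + sum1 = 188·256 + 156 = 48284 = 0xBC9C.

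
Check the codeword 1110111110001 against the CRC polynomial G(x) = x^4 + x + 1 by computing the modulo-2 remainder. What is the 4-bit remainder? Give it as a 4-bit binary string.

0000

Modulo-2 division of 1110111110001 by 10011:
  pos 0: 11101 XOR 10011 = 01110
  pos 1: 11101 XOR 10011 = 01110
  pos 2: 11101 XOR 10011 = 01110
  pos 3: 11101 XOR 10011 = 01110
  pos 4: 11101 XOR 10011 = 01110
  pos 5: 11100 XOR 10011 = 01111
  pos 6: 11110 XOR 10011 = 01101
  pos 7: 11010 XOR 10011 = 01001
  pos 8: 10011 XOR 10011 = 00000
Remainder = 0000 (zero — the frame passes the CRC check).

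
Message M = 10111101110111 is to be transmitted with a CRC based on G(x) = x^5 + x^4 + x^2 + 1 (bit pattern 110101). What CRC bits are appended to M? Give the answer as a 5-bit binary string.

Append 5 zeros: 1011110111011100000. Divide by 110101 (XOR where the leading bit is 1):
  pos 0: 101111 XOR 110101 = 011010
  pos 1: 110100 XOR 110101 = 000001
  pos 6: 111101 XOR 110101 = 001000
  pos 8: 100011 XOR 110101 = 010110
  pos 9: 101100 XOR 110101 = 011001
  pos 10: 110010 XOR 110101 = 000111
  pos 13: 111000 XOR 110101 = 001101
Remainder (last 5 bits) = 01101. This is the CRC / FCS.

01101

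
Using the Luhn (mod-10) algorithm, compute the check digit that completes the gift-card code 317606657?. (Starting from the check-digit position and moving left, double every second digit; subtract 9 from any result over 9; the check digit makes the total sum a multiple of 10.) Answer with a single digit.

3

Partial digits right→left: 7 5 6 6 0 6 7 1 3
Double every second digit counting from the check-digit position (so the 1st, 3rd, 5th, ... of the partial from the right).
  doubled (with −9 where >9): 5 3 0 5 6 → sum 19
  kept as-is: 5 6 6 1 → sum 18
Total = 19 + 18 = 37.
Check digit = (10 − (37 mod 10)) mod 10 = 3.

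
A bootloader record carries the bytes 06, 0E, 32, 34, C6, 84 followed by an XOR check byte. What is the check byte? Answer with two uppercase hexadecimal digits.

XOR the bytes together:
  start with 0x06
  0x06 ⊕ 0x0E = 0x08
  0x08 ⊕ 0x32 = 0x3A
  0x3A ⊕ 0x34 = 0x0E
  0x0E ⊕ 0xC6 = 0xC8
  0xC8 ⊕ 0x84 = 0x4C

4C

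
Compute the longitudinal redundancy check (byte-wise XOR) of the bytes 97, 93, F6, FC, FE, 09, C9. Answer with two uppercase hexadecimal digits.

XOR the bytes together:
  start with 0x97
  0x97 ⊕ 0x93 = 0x04
  0x04 ⊕ 0xF6 = 0xF2
  0xF2 ⊕ 0xFC = 0x0E
  0x0E ⊕ 0xFE = 0xF0
  0xF0 ⊕ 0x09 = 0xF9
  0xF9 ⊕ 0xC9 = 0x30

30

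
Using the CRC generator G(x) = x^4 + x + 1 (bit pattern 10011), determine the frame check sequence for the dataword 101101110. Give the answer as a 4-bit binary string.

Append 4 zeros: 1011011100000. Divide by 10011 (XOR where the leading bit is 1):
  pos 0: 10110 XOR 10011 = 00101
  pos 2: 10111 XOR 10011 = 00100
  pos 4: 10010 XOR 10011 = 00001
  pos 8: 10000 XOR 10011 = 00011
Remainder (last 4 bits) = 0011. This is the CRC / FCS.

0011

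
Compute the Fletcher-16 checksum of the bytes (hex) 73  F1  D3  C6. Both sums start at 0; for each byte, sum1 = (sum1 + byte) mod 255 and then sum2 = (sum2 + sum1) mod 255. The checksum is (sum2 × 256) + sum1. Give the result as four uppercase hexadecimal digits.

1200

Running sums (mod 255):
  after byte 0 (73): sum1=115, sum2=115
  after byte 1 (F1): sum1=101, sum2=216
  after byte 2 (D3): sum1=57, sum2=18
  after byte 3 (C6): sum1=0, sum2=18
Checksum = sum2·256 + sum1 = 18·256 + 0 = 4608 = 0x1200.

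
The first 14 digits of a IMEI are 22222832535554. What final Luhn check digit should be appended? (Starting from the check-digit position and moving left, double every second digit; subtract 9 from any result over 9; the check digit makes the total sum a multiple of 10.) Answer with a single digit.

Partial digits right→left: 4 5 5 5 3 5 2 3 8 2 2 2 2 2
Double every second digit counting from the check-digit position (so the 1st, 3rd, 5th, ... of the partial from the right).
  doubled (with −9 where >9): 8 1 6 4 7 4 4 → sum 34
  kept as-is: 5 5 5 3 2 2 2 → sum 24
Total = 34 + 24 = 58.
Check digit = (10 − (58 mod 10)) mod 10 = 2.

2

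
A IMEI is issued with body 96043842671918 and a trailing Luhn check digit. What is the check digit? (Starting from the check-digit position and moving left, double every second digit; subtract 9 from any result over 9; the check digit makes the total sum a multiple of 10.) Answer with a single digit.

3

Partial digits right→left: 8 1 9 1 7 6 2 4 8 3 4 0 6 9
Double every second digit counting from the check-digit position (so the 1st, 3rd, 5th, ... of the partial from the right).
  doubled (with −9 where >9): 7 9 5 4 7 8 3 → sum 43
  kept as-is: 1 1 6 4 3 0 9 → sum 24
Total = 43 + 24 = 67.
Check digit = (10 − (67 mod 10)) mod 10 = 3.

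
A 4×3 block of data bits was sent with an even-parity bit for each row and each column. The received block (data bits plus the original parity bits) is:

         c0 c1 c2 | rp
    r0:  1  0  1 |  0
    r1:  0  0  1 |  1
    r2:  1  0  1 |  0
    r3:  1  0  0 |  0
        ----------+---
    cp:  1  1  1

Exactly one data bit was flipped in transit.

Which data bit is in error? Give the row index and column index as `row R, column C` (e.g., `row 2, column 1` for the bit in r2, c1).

row 3, column 1

Recompute each row's even parity and compare to rp:
  r0: data parity 0, sent rp 0 → ok
  r1: data parity 1, sent rp 1 → ok
  r2: data parity 0, sent rp 0 → ok
  r3: data parity 1, sent rp 0 → mismatch
Recompute each column's even parity and compare to cp:
  c0: data parity 1, sent cp 1 → ok
  c1: data parity 0, sent cp 1 → mismatch
  c2: data parity 1, sent cp 1 → ok
Exactly one row (r3) and one column (c1) fail → the flipped bit is at their intersection.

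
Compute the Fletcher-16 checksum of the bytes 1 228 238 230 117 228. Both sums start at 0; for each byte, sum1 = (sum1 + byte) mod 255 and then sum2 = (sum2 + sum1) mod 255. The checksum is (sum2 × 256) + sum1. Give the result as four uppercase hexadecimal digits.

BE16

Running sums (mod 255):
  after byte 0 (1): sum1=1, sum2=1
  after byte 1 (228): sum1=229, sum2=230
  after byte 2 (238): sum1=212, sum2=187
  after byte 3 (230): sum1=187, sum2=119
  after byte 4 (117): sum1=49, sum2=168
  after byte 5 (228): sum1=22, sum2=190
Checksum = sum2·256 + sum1 = 190·256 + 22 = 48662 = 0xBE16.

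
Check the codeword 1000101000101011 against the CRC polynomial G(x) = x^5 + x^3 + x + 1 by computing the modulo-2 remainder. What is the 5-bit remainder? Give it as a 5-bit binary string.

10000

Modulo-2 division of 1000101000101011 by 101011:
  pos 0: 100010 XOR 101011 = 001001
  pos 2: 100110 XOR 101011 = 001101
  pos 4: 110100 XOR 101011 = 011111
  pos 5: 111111 XOR 101011 = 010100
  pos 6: 101000 XOR 101011 = 000011
  pos 10: 111011 XOR 101011 = 010000
Remainder = 10000 (nonzero — an error is detected).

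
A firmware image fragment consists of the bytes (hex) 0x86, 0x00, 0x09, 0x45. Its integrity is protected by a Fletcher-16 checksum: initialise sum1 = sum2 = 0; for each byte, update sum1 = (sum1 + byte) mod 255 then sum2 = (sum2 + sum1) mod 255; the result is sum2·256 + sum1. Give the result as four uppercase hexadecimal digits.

Running sums (mod 255):
  after byte 0 (0x86): sum1=134, sum2=134
  after byte 1 (0x00): sum1=134, sum2=13
  after byte 2 (0x09): sum1=143, sum2=156
  after byte 3 (0x45): sum1=212, sum2=113
Checksum = sum2·256 + sum1 = 113·256 + 212 = 29140 = 0x71D4.

71D4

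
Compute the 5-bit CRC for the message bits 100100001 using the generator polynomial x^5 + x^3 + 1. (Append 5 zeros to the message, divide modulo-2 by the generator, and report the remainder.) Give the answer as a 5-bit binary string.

Append 5 zeros: 10010000100000. Divide by 101001 (XOR where the leading bit is 1):
  pos 0: 100100 XOR 101001 = 001101
  pos 2: 110100 XOR 101001 = 011101
  pos 3: 111011 XOR 101001 = 010010
  pos 4: 100100 XOR 101001 = 001101
  pos 6: 110100 XOR 101001 = 011101
  pos 7: 111010 XOR 101001 = 010011
  pos 8: 100110 XOR 101001 = 001111
Remainder (last 5 bits) = 01111. This is the CRC / FCS.

01111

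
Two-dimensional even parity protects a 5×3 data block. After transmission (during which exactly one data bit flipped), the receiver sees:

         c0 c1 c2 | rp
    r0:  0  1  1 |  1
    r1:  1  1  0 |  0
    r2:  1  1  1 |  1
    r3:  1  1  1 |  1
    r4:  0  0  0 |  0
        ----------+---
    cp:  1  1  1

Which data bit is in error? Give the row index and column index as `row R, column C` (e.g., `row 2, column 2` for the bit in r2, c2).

row 0, column 1

Recompute each row's even parity and compare to rp:
  r0: data parity 0, sent rp 1 → mismatch
  r1: data parity 0, sent rp 0 → ok
  r2: data parity 1, sent rp 1 → ok
  r3: data parity 1, sent rp 1 → ok
  r4: data parity 0, sent rp 0 → ok
Recompute each column's even parity and compare to cp:
  c0: data parity 1, sent cp 1 → ok
  c1: data parity 0, sent cp 1 → mismatch
  c2: data parity 1, sent cp 1 → ok
Exactly one row (r0) and one column (c1) fail → the flipped bit is at their intersection.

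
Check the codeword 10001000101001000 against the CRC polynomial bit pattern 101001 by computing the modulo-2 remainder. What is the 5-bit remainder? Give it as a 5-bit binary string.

10010

Modulo-2 division of 10001000101001000 by 101001:
  pos 0: 100010 XOR 101001 = 001011
  pos 2: 101100 XOR 101001 = 000101
  pos 5: 101101 XOR 101001 = 000100
  pos 8: 100001 XOR 101001 = 001000
  pos 10: 100000 XOR 101001 = 001001
Remainder = 10010 (nonzero — an error is detected).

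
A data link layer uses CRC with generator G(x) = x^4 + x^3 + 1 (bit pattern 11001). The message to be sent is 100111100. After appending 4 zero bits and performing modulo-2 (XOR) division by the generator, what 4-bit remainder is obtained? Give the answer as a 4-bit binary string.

Append 4 zeros: 1001111000000. Divide by 11001 (XOR where the leading bit is 1):
  pos 0: 10011 XOR 11001 = 01010
  pos 1: 10101 XOR 11001 = 01100
  pos 2: 11001 XOR 11001 = 00000
Remainder (last 4 bits) = 0000. This is the CRC / FCS.

0000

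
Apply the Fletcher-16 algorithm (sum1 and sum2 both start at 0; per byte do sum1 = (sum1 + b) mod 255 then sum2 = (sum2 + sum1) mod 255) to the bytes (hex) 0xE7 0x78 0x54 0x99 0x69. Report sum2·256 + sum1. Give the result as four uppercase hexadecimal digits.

Running sums (mod 255):
  after byte 0 (0xE7): sum1=231, sum2=231
  after byte 1 (0x78): sum1=96, sum2=72
  after byte 2 (0x54): sum1=180, sum2=252
  after byte 3 (0x99): sum1=78, sum2=75
  after byte 4 (0x69): sum1=183, sum2=3
Checksum = sum2·256 + sum1 = 3·256 + 183 = 951 = 0x03B7.

03B7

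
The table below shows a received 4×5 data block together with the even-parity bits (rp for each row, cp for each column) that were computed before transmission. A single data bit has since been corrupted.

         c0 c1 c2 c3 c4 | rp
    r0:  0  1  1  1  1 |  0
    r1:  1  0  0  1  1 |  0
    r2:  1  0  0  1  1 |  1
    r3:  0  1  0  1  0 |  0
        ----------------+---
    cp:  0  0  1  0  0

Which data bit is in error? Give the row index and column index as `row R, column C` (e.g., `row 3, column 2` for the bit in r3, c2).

Recompute each row's even parity and compare to rp:
  r0: data parity 0, sent rp 0 → ok
  r1: data parity 1, sent rp 0 → mismatch
  r2: data parity 1, sent rp 1 → ok
  r3: data parity 0, sent rp 0 → ok
Recompute each column's even parity and compare to cp:
  c0: data parity 0, sent cp 0 → ok
  c1: data parity 0, sent cp 0 → ok
  c2: data parity 1, sent cp 1 → ok
  c3: data parity 0, sent cp 0 → ok
  c4: data parity 1, sent cp 0 → mismatch
Exactly one row (r1) and one column (c4) fail → the flipped bit is at their intersection.

row 1, column 4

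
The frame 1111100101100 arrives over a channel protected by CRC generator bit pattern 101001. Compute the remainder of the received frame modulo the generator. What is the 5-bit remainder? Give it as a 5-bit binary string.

Modulo-2 division of 1111100101100 by 101001:
  pos 0: 111110 XOR 101001 = 010111
  pos 1: 101110 XOR 101001 = 000111
  pos 4: 111101 XOR 101001 = 010100
  pos 5: 101001 XOR 101001 = 000000
Remainder = 00000 (zero — the frame passes the CRC check).

00000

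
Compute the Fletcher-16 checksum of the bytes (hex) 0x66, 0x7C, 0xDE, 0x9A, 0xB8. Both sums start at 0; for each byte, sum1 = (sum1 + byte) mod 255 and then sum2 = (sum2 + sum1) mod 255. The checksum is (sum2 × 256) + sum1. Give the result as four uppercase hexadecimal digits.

Running sums (mod 255):
  after byte 0 (0x66): sum1=102, sum2=102
  after byte 1 (0x7C): sum1=226, sum2=73
  after byte 2 (0xDE): sum1=193, sum2=11
  after byte 3 (0x9A): sum1=92, sum2=103
  after byte 4 (0xB8): sum1=21, sum2=124
Checksum = sum2·256 + sum1 = 124·256 + 21 = 31765 = 0x7C15.

7C15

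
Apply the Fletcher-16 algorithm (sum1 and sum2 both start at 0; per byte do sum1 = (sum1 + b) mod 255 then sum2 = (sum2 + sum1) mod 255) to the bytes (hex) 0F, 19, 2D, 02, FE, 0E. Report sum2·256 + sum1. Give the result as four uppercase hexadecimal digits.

Running sums (mod 255):
  after byte 0 (0F): sum1=15, sum2=15
  after byte 1 (19): sum1=40, sum2=55
  after byte 2 (2D): sum1=85, sum2=140
  after byte 3 (02): sum1=87, sum2=227
  after byte 4 (FE): sum1=86, sum2=58
  after byte 5 (0E): sum1=100, sum2=158
Checksum = sum2·256 + sum1 = 158·256 + 100 = 40548 = 0x9E64.

9E64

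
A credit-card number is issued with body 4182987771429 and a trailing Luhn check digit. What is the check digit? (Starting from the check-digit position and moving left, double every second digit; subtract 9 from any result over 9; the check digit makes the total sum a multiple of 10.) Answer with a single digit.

Partial digits right→left: 9 2 4 1 7 7 7 8 9 2 8 1 4
Double every second digit counting from the check-digit position (so the 1st, 3rd, 5th, ... of the partial from the right).
  doubled (with −9 where >9): 9 8 5 5 9 7 8 → sum 51
  kept as-is: 2 1 7 8 2 1 → sum 21
Total = 51 + 21 = 72.
Check digit = (10 − (72 mod 10)) mod 10 = 8.

8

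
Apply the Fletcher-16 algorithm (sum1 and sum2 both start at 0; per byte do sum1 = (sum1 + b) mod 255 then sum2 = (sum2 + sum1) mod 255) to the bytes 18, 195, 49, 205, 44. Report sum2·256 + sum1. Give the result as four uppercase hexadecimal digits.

C401

Running sums (mod 255):
  after byte 0 (18): sum1=18, sum2=18
  after byte 1 (195): sum1=213, sum2=231
  after byte 2 (49): sum1=7, sum2=238
  after byte 3 (205): sum1=212, sum2=195
  after byte 4 (44): sum1=1, sum2=196
Checksum = sum2·256 + sum1 = 196·256 + 1 = 50177 = 0xC401.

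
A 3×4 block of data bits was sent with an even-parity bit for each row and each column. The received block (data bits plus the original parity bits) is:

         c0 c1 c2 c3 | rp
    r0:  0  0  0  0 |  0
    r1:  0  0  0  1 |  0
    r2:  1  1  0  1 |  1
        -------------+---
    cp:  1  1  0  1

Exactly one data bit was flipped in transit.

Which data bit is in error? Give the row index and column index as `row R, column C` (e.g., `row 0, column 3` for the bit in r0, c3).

Recompute each row's even parity and compare to rp:
  r0: data parity 0, sent rp 0 → ok
  r1: data parity 1, sent rp 0 → mismatch
  r2: data parity 1, sent rp 1 → ok
Recompute each column's even parity and compare to cp:
  c0: data parity 1, sent cp 1 → ok
  c1: data parity 1, sent cp 1 → ok
  c2: data parity 0, sent cp 0 → ok
  c3: data parity 0, sent cp 1 → mismatch
Exactly one row (r1) and one column (c3) fail → the flipped bit is at their intersection.

row 1, column 3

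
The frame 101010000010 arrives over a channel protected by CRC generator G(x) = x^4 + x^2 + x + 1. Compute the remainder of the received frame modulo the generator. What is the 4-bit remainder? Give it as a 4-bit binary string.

Modulo-2 division of 101010000010 by 10111:
  pos 0: 10101 XOR 10111 = 00010
  pos 3: 10000 XOR 10111 = 00111
  pos 5: 11100 XOR 10111 = 01011
  pos 6: 10111 XOR 10111 = 00000
Remainder = 0000 (zero — the frame passes the CRC check).

0000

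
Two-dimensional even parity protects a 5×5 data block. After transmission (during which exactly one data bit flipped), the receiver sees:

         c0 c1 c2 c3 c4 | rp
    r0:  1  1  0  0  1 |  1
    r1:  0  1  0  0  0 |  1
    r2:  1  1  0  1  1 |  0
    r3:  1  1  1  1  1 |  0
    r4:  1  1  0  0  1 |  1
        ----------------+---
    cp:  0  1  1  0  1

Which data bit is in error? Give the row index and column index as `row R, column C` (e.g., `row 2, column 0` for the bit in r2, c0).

row 3, column 4

Recompute each row's even parity and compare to rp:
  r0: data parity 1, sent rp 1 → ok
  r1: data parity 1, sent rp 1 → ok
  r2: data parity 0, sent rp 0 → ok
  r3: data parity 1, sent rp 0 → mismatch
  r4: data parity 1, sent rp 1 → ok
Recompute each column's even parity and compare to cp:
  c0: data parity 0, sent cp 0 → ok
  c1: data parity 1, sent cp 1 → ok
  c2: data parity 1, sent cp 1 → ok
  c3: data parity 0, sent cp 0 → ok
  c4: data parity 0, sent cp 1 → mismatch
Exactly one row (r3) and one column (c4) fail → the flipped bit is at their intersection.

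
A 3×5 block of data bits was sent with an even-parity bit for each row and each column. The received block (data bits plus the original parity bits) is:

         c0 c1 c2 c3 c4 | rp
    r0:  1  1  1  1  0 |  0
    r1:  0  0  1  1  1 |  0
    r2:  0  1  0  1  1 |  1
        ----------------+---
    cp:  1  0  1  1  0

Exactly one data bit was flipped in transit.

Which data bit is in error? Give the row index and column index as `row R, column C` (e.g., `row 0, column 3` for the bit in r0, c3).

row 1, column 2

Recompute each row's even parity and compare to rp:
  r0: data parity 0, sent rp 0 → ok
  r1: data parity 1, sent rp 0 → mismatch
  r2: data parity 1, sent rp 1 → ok
Recompute each column's even parity and compare to cp:
  c0: data parity 1, sent cp 1 → ok
  c1: data parity 0, sent cp 0 → ok
  c2: data parity 0, sent cp 1 → mismatch
  c3: data parity 1, sent cp 1 → ok
  c4: data parity 0, sent cp 0 → ok
Exactly one row (r1) and one column (c2) fail → the flipped bit is at their intersection.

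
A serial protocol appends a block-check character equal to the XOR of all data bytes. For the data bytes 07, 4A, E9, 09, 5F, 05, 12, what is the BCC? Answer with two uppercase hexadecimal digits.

E5

XOR the bytes together:
  start with 0x07
  0x07 ⊕ 0x4A = 0x4D
  0x4D ⊕ 0xE9 = 0xA4
  0xA4 ⊕ 0x09 = 0xAD
  0xAD ⊕ 0x5F = 0xF2
  0xF2 ⊕ 0x05 = 0xF7
  0xF7 ⊕ 0x12 = 0xE5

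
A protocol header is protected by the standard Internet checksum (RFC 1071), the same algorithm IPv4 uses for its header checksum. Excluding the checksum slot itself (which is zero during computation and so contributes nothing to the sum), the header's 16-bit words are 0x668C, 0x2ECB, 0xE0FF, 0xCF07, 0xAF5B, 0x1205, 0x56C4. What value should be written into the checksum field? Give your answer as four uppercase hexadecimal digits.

One's-complement addition (fold any carry out of bit 15 back into bit 0):
  0x668C + 0x2ECB = 0x09557
  0x9557 + 0xE0FF = 0x17656 → wrap carry → 0x7657
  0x7657 + 0xCF07 = 0x1455E → wrap carry → 0x455F
  0x455F + 0xAF5B = 0x0F4BA
  0xF4BA + 0x1205 = 0x106BF → wrap carry → 0x06C0
  0x06C0 + 0x56C4 = 0x05D84
One's-complement sum = 0x5D84.
Checksum = ~0x5D84 & 0xFFFF = 0xA27B.

A27B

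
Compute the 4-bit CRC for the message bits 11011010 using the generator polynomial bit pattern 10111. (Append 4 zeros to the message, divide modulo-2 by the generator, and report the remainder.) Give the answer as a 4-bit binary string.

Append 4 zeros: 110110100000. Divide by 10111 (XOR where the leading bit is 1):
  pos 0: 11011 XOR 10111 = 01100
  pos 1: 11000 XOR 10111 = 01111
  pos 2: 11111 XOR 10111 = 01000
  pos 3: 10000 XOR 10111 = 00111
  pos 5: 11100 XOR 10111 = 01011
  pos 6: 10110 XOR 10111 = 00001
Remainder (last 4 bits) = 0010. This is the CRC / FCS.

0010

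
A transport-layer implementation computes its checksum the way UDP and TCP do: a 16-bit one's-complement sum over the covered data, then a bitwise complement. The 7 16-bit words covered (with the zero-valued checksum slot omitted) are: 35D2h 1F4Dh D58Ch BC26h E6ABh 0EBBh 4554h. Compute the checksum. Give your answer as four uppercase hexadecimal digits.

One's-complement addition (fold any carry out of bit 15 back into bit 0):
  0x35D2 + 0x1F4D = 0x0551F
  0x551F + 0xD58C = 0x12AAB → wrap carry → 0x2AAC
  0x2AAC + 0xBC26 = 0x0E6D2
  0xE6D2 + 0xE6AB = 0x1CD7D → wrap carry → 0xCD7E
  0xCD7E + 0x0EBB = 0x0DC39
  0xDC39 + 0x4554 = 0x1218D → wrap carry → 0x218E
One's-complement sum = 0x218E.
Checksum = ~0x218E & 0xFFFF = 0xDE71.

DE71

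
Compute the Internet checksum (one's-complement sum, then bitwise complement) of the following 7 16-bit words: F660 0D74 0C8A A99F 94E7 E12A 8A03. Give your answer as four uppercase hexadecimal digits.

45EB

One's-complement addition (fold any carry out of bit 15 back into bit 0):
  0xF660 + 0x0D74 = 0x103D4 → wrap carry → 0x03D5
  0x03D5 + 0x0C8A = 0x0105F
  0x105F + 0xA99F = 0x0B9FE
  0xB9FE + 0x94E7 = 0x14EE5 → wrap carry → 0x4EE6
  0x4EE6 + 0xE12A = 0x13010 → wrap carry → 0x3011
  0x3011 + 0x8A03 = 0x0BA14
One's-complement sum = 0xBA14.
Checksum = ~0xBA14 & 0xFFFF = 0x45EB.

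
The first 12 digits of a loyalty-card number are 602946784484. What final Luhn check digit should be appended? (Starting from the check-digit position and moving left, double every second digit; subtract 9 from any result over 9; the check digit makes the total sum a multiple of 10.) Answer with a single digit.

4

Partial digits right→left: 4 8 4 4 8 7 6 4 9 2 0 6
Double every second digit counting from the check-digit position (so the 1st, 3rd, 5th, ... of the partial from the right).
  doubled (with −9 where >9): 8 8 7 3 9 0 → sum 35
  kept as-is: 8 4 7 4 2 6 → sum 31
Total = 35 + 31 = 66.
Check digit = (10 − (66 mod 10)) mod 10 = 4.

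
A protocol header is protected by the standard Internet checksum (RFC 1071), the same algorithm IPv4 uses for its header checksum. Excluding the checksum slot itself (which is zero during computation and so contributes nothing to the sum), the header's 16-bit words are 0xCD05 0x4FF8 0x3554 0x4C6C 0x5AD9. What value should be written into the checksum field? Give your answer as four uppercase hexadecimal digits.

0668

One's-complement addition (fold any carry out of bit 15 back into bit 0):
  0xCD05 + 0x4FF8 = 0x11CFD → wrap carry → 0x1CFE
  0x1CFE + 0x3554 = 0x05252
  0x5252 + 0x4C6C = 0x09EBE
  0x9EBE + 0x5AD9 = 0x0F997
One's-complement sum = 0xF997.
Checksum = ~0xF997 & 0xFFFF = 0x0668.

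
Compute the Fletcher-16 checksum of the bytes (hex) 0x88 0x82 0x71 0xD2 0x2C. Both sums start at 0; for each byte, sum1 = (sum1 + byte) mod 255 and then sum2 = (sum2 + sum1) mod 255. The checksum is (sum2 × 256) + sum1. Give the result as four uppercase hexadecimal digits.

DA7B

Running sums (mod 255):
  after byte 0 (0x88): sum1=136, sum2=136
  after byte 1 (0x82): sum1=11, sum2=147
  after byte 2 (0x71): sum1=124, sum2=16
  after byte 3 (0xD2): sum1=79, sum2=95
  after byte 4 (0x2C): sum1=123, sum2=218
Checksum = sum2·256 + sum1 = 218·256 + 123 = 55931 = 0xDA7B.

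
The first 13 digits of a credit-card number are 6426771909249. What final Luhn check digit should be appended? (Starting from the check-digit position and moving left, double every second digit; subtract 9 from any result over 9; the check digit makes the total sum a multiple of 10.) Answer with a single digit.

Partial digits right→left: 9 4 2 9 0 9 1 7 7 6 2 4 6
Double every second digit counting from the check-digit position (so the 1st, 3rd, 5th, ... of the partial from the right).
  doubled (with −9 where >9): 9 4 0 2 5 4 3 → sum 27
  kept as-is: 4 9 9 7 6 4 → sum 39
Total = 27 + 39 = 66.
Check digit = (10 − (66 mod 10)) mod 10 = 4.

4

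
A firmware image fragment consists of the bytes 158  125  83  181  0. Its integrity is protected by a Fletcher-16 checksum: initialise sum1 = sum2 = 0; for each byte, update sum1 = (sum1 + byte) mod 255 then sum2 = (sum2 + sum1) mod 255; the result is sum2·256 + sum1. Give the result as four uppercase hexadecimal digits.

Running sums (mod 255):
  after byte 0 (158): sum1=158, sum2=158
  after byte 1 (125): sum1=28, sum2=186
  after byte 2 (83): sum1=111, sum2=42
  after byte 3 (181): sum1=37, sum2=79
  after byte 4 (0): sum1=37, sum2=116
Checksum = sum2·256 + sum1 = 116·256 + 37 = 29733 = 0x7425.

7425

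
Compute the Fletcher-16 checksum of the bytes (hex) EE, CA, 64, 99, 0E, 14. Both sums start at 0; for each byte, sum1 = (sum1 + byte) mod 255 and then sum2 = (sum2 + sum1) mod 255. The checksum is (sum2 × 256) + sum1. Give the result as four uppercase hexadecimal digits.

1ED9

Running sums (mod 255):
  after byte 0 (EE): sum1=238, sum2=238
  after byte 1 (CA): sum1=185, sum2=168
  after byte 2 (64): sum1=30, sum2=198
  after byte 3 (99): sum1=183, sum2=126
  after byte 4 (0E): sum1=197, sum2=68
  after byte 5 (14): sum1=217, sum2=30
Checksum = sum2·256 + sum1 = 30·256 + 217 = 7897 = 0x1ED9.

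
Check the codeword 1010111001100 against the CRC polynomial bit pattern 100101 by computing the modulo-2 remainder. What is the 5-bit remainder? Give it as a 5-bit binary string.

Modulo-2 division of 1010111001100 by 100101:
  pos 0: 101011 XOR 100101 = 001110
  pos 2: 111010 XOR 100101 = 011111
  pos 3: 111110 XOR 100101 = 011011
  pos 4: 110111 XOR 100101 = 010010
  pos 5: 100101 XOR 100101 = 000000
Remainder = 00000 (zero — the frame passes the CRC check).

00000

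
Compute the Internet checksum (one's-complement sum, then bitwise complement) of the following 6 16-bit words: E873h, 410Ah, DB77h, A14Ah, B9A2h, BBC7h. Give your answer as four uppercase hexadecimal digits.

E454

One's-complement addition (fold any carry out of bit 15 back into bit 0):
  0xE873 + 0x410A = 0x1297D → wrap carry → 0x297E
  0x297E + 0xDB77 = 0x104F5 → wrap carry → 0x04F6
  0x04F6 + 0xA14A = 0x0A640
  0xA640 + 0xB9A2 = 0x15FE2 → wrap carry → 0x5FE3
  0x5FE3 + 0xBBC7 = 0x11BAA → wrap carry → 0x1BAB
One's-complement sum = 0x1BAB.
Checksum = ~0x1BAB & 0xFFFF = 0xE454.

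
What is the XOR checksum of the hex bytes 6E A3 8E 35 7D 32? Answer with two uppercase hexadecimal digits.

39

XOR the bytes together:
  start with 0x6E
  0x6E ⊕ 0xA3 = 0xCD
  0xCD ⊕ 0x8E = 0x43
  0x43 ⊕ 0x35 = 0x76
  0x76 ⊕ 0x7D = 0x0B
  0x0B ⊕ 0x32 = 0x39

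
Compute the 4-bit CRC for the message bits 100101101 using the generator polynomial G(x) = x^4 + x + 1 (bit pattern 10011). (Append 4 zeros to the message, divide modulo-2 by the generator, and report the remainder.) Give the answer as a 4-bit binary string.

0001

Append 4 zeros: 1001011010000. Divide by 10011 (XOR where the leading bit is 1):
  pos 0: 10010 XOR 10011 = 00001
  pos 4: 11101 XOR 10011 = 01110
  pos 5: 11100 XOR 10011 = 01111
  pos 6: 11110 XOR 10011 = 01101
  pos 7: 11010 XOR 10011 = 01001
  pos 8: 10010 XOR 10011 = 00001
Remainder (last 4 bits) = 0001. This is the CRC / FCS.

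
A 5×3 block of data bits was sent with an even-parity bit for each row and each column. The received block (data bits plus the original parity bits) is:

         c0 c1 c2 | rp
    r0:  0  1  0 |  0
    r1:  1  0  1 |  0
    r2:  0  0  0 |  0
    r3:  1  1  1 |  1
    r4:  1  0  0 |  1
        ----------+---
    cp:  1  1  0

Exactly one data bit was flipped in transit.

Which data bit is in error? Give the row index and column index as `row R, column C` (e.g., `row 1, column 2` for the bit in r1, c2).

Recompute each row's even parity and compare to rp:
  r0: data parity 1, sent rp 0 → mismatch
  r1: data parity 0, sent rp 0 → ok
  r2: data parity 0, sent rp 0 → ok
  r3: data parity 1, sent rp 1 → ok
  r4: data parity 1, sent rp 1 → ok
Recompute each column's even parity and compare to cp:
  c0: data parity 1, sent cp 1 → ok
  c1: data parity 0, sent cp 1 → mismatch
  c2: data parity 0, sent cp 0 → ok
Exactly one row (r0) and one column (c1) fail → the flipped bit is at their intersection.

row 0, column 1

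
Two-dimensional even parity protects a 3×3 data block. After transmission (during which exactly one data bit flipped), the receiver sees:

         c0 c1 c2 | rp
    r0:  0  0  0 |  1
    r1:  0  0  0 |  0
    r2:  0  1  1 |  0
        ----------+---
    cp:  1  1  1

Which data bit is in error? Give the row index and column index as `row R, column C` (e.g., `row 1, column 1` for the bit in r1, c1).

Recompute each row's even parity and compare to rp:
  r0: data parity 0, sent rp 1 → mismatch
  r1: data parity 0, sent rp 0 → ok
  r2: data parity 0, sent rp 0 → ok
Recompute each column's even parity and compare to cp:
  c0: data parity 0, sent cp 1 → mismatch
  c1: data parity 1, sent cp 1 → ok
  c2: data parity 1, sent cp 1 → ok
Exactly one row (r0) and one column (c0) fail → the flipped bit is at their intersection.

row 0, column 0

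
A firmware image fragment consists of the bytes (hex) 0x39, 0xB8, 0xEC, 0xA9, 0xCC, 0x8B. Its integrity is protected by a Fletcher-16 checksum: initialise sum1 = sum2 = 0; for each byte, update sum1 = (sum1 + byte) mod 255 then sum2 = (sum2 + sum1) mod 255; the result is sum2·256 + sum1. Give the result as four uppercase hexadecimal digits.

C8E0

Running sums (mod 255):
  after byte 0 (0x39): sum1=57, sum2=57
  after byte 1 (0xB8): sum1=241, sum2=43
  after byte 2 (0xEC): sum1=222, sum2=10
  after byte 3 (0xA9): sum1=136, sum2=146
  after byte 4 (0xCC): sum1=85, sum2=231
  after byte 5 (0x8B): sum1=224, sum2=200
Checksum = sum2·256 + sum1 = 200·256 + 224 = 51424 = 0xC8E0.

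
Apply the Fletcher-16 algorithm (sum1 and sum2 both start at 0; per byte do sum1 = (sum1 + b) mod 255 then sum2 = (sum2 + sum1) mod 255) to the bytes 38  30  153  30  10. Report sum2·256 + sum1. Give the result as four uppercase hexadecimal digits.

4A06

Running sums (mod 255):
  after byte 0 (38): sum1=38, sum2=38
  after byte 1 (30): sum1=68, sum2=106
  after byte 2 (153): sum1=221, sum2=72
  after byte 3 (30): sum1=251, sum2=68
  after byte 4 (10): sum1=6, sum2=74
Checksum = sum2·256 + sum1 = 74·256 + 6 = 18950 = 0x4A06.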